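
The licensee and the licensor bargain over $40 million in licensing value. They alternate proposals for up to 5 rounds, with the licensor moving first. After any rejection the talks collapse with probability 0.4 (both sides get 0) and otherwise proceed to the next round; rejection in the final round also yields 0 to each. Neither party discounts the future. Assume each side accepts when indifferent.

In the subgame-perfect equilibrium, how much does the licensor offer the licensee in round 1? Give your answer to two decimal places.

13.06

Round 5 (the licensor proposes): rejection yields 0 for the licensee; the licensor offers 0 and keeps 40.
Round 4 (the licensee proposes): rejecting gives the licensor an expected 0.6 × 40 = 24, so the licensee offers 24, keeping 16.
Round 3 (the licensor proposes): rejecting gives the licensee an expected 0.6 × 16 = 9.6; the licensor offers that and keeps 30.4.
Round 2 (the licensee proposes): rejecting gives the licensor an expected 0.6 × 30.4 = 18.24, so the licensee offers 18.24, keeping 21.76.
Round 1 (the licensor proposes): rejecting gives the licensee an expected 0.6 × 21.76 = 13.056. The licensor offers 13.056 and keeps 40 − 13.056 = 26.944.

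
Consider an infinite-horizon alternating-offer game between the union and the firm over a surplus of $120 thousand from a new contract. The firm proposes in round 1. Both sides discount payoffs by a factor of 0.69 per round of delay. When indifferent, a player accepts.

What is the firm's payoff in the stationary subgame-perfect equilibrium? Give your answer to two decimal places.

71.01

In a stationary SPE each proposer offers the other exactly their discounted continuation value.
If the firm keeps x when proposing and the union keeps y when proposing, then x = 120 − 0.69y and y = 120 − 0.69x.
Solving: x = 120(1 − 0.69) / (1 − 0.69·0.69) = 37.2 / 0.5239 ≈ 71.0059.
The union gets 120 − 71.0059 ≈ 48.9941.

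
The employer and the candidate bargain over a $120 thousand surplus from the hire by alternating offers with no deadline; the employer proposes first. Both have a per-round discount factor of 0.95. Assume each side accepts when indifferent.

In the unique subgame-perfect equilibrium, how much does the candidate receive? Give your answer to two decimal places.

58.46

Let x be the employer's share when the employer proposes and y be the candidate's share when the candidate proposes.
The candidate accepts iff offered ≥ 0.95·y, so x = 120 − 0.95y. Symmetrically y = 120 − 0.95x.
Substituting: x = 120 − 0.95(120 − 0.95x), giving x(1 − 0.95·0.95) = 120(1 − 0.95).
So x = 120 × 0.05 / 0.0975 ≈ 61.5385, and the candidate receives 120 − x ≈ 58.4615.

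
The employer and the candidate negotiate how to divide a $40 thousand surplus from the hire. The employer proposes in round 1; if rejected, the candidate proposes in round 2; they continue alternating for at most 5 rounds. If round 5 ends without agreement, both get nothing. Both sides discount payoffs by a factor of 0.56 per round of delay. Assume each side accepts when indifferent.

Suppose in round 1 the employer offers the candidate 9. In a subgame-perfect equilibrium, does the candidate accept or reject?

Round 5 (the employer proposes): rejection yields 0 for the candidate; the employer offers 0 and keeps 40.
Round 4 (the candidate proposes): the employer can get 40 next round, worth 0.56 × 40 = 22.4 now. The candidate offers 22.4 and keeps 40 − 22.4 = 17.6.
Round 3 (the employer proposes): the candidate can get 17.6 next round, worth 0.56 × 17.6 = 9.856 now, so the employer offers 9.856, keeping 30.144.
Round 2 (the candidate proposes): the employer can get 30.144 next round, worth 0.56 × 30.144 = 16.88064 now. The candidate offers 16.88064 and keeps 40 − 16.88064 = 23.11936.
So by rejecting in round 1, the candidate gets 23.11936 next round, worth 0.56 × 23.11936 = 12.9468416 now.
Offer 9 < 12.9468416, so the candidate rejects.

Reject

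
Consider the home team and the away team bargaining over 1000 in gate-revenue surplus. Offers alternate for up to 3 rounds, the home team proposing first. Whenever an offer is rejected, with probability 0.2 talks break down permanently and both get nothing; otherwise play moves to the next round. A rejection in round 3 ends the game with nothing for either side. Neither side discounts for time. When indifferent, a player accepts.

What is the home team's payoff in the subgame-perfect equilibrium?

840

By backward induction:
Round 3 (the home team proposes): rejection yields 0 for the away team; the home team offers 0 and keeps 1000.
Round 2 (the away team proposes): rejecting gives the home team an expected 0.8 × 1000 = 800, so the away team offers 800, keeping 200.
Round 1 (the home team proposes): rejecting gives the away team an expected 0.8 × 200 = 160. The home team offers 160 and keeps 1000 − 160 = 840.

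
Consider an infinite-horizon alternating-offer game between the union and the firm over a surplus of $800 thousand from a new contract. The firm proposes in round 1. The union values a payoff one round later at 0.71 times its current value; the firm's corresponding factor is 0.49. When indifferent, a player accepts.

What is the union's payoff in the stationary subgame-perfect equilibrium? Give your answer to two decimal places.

When the firm proposes, the union accepts any offer worth at least 0.71 times what the union would get by proposing next round; and vice versa.
This gives x = 800 − 0.71y and y = 800 − 0.49x, where x and y are each side's share when it proposes.
Hence (1 − 0.71·0.49)x = 800(1 − 0.71), i.e. 0.6521·x = 232.
x ≈ 355.7737; the union's share is 800 − x ≈ 444.2263.

444.23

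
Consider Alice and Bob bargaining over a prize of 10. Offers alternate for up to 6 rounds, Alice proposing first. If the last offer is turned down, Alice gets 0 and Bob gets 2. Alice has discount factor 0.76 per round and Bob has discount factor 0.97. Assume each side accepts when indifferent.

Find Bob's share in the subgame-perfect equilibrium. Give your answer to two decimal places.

9.32

Work backward from the last round.
Round 6 (Bob proposes): rejection yields 0 for Alice; Bob offers 0 and keeps 10.
Round 5 (Alice proposes): Bob can get 10 next round, worth 0.97 × 10 = 9.7 now, so Alice offers 9.7, keeping 0.3.
Round 4 (Bob proposes): Alice can get 0.3 next round, worth 0.76 × 0.3 = 0.228 now. Bob offers 0.228 and keeps 10 − 0.228 = 9.772.
Round 3 (Alice proposes): Bob can get 9.772 next round, worth 0.97 × 9.772 = 9.47884 now, so Alice offers 9.47884, keeping 0.52116.
Round 2 (Bob proposes): Alice can get 0.52116 next round, worth 0.76 × 0.52116 = 0.3960816 now; Bob offers that and keeps 9.6039184.
Round 1 (Alice proposes): Bob can get 9.6039184 next round, worth 0.97 × 9.6039184 = 9.315800848 now; Alice offers that and keeps 0.684199152.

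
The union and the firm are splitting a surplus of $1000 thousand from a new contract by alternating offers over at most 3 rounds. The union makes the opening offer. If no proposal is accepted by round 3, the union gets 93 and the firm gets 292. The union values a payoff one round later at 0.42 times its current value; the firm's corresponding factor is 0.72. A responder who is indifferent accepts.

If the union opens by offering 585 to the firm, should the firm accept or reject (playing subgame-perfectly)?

Round 3 (the union proposes): the firm gets 292 if talks fail, so the union offers 292 and keeps 708.
Round 2 (the firm proposes): the union can get 708 next round, worth 0.42 × 708 = 297.36 now. The firm offers 297.36 and keeps 1000 − 297.36 = 702.64.
So by rejecting in round 1, the firm gets 702.64 next round, worth 0.72 × 702.64 = 505.9008 now.
Offer 585 ≥ 505.9008, so the firm accepts.

Accept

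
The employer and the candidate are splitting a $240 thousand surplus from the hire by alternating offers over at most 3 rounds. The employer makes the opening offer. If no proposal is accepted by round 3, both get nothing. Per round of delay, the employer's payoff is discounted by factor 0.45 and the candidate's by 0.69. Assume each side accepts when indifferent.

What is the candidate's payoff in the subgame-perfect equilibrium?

Round 3 (the employer proposes): the candidate will accept anything ≥ 0, so the employer offers 0 and keeps 240.
Round 2 (the candidate proposes): the employer can get 240 next round, worth 0.45 × 240 = 108 now, so the candidate offers 108, keeping 132.
Round 1 (the employer proposes): the candidate can get 132 next round, worth 0.69 × 132 = 91.08 now, so the employer offers 91.08, keeping 148.92.

91.08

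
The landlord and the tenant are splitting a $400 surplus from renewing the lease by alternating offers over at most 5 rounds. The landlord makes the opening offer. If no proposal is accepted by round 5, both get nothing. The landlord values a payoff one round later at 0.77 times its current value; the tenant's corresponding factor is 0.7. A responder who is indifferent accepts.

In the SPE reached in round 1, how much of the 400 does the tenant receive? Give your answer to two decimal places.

99.11

Round 5 (the landlord proposes): the tenant will accept anything ≥ 0, so the landlord offers 0 and keeps 400.
Round 4 (the tenant proposes): the landlord can get 400 next round, worth 0.77 × 400 = 308 now, so the tenant offers 308, keeping 92.
Round 3 (the landlord proposes): the tenant can get 92 next round, worth 0.7 × 92 = 64.4 now. The landlord offers 64.4 and keeps 400 − 64.4 = 335.6.
Round 2 (the tenant proposes): the landlord can get 335.6 next round, worth 0.77 × 335.6 = 258.412 now, so the tenant offers 258.412, keeping 141.588.
Round 1 (the landlord proposes): the tenant can get 141.588 next round, worth 0.7 × 141.588 = 99.1116 now, so the landlord offers 99.1116, keeping 300.8884.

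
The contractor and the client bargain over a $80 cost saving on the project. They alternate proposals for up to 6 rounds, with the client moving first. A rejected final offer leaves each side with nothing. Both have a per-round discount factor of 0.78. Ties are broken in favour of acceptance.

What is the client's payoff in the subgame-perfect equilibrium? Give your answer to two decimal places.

By backward induction:
Round 6 (the contractor proposes): the client will accept anything ≥ 0, so the contractor offers 0 and keeps 80.
Round 5 (the client proposes): the contractor can get 80 next round, worth 0.78 × 80 = 62.4 now. The client offers 62.4 and keeps 80 − 62.4 = 17.6.
Round 4 (the contractor proposes): the client can get 17.6 next round, worth 0.78 × 17.6 = 13.728 now, so the contractor offers 13.728, keeping 66.272.
Round 3 (the client proposes): the contractor can get 66.272 next round, worth 0.78 × 66.272 = 51.69216 now. The client offers 51.69216 and keeps 80 − 51.69216 = 28.30784.
Round 2 (the contractor proposes): the client can get 28.30784 next round, worth 0.78 × 28.30784 = 22.0801152 now. The contractor offers 22.0801152 and keeps 80 − 22.0801152 = 57.9198848.
Round 1 (the client proposes): the contractor can get 57.9198848 next round, worth 0.78 × 57.9198848 = 45.177510144 now. The client offers 45.177510144 and keeps 80 − 45.177510144 = 34.822489856.

34.82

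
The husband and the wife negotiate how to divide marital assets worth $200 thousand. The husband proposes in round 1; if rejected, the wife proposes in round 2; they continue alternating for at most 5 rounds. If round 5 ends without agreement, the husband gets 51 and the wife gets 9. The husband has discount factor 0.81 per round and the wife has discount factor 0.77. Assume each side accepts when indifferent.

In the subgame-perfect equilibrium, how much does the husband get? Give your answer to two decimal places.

148.99

Round 5 (the husband proposes): the wife gets 9 if talks fail, so the husband offers 9 and keeps 191.
Round 4 (the wife proposes): the husband can get 191 next round, worth 0.81 × 191 = 154.71 now, so the wife offers 154.71, keeping 45.29.
Round 3 (the husband proposes): the wife can get 45.29 next round, worth 0.77 × 45.29 = 34.8733 now; the husband offers that and keeps 165.1267.
Round 2 (the wife proposes): the husband can get 165.1267 next round, worth 0.81 × 165.1267 = 133.752627 now, so the wife offers 133.752627, keeping 66.247373.
Round 1 (the husband proposes): the wife can get 66.247373 next round, worth 0.77 × 66.247373 = 51.01047721 now. The husband offers 51.01047721 and keeps 200 − 51.01047721 = 148.98952279.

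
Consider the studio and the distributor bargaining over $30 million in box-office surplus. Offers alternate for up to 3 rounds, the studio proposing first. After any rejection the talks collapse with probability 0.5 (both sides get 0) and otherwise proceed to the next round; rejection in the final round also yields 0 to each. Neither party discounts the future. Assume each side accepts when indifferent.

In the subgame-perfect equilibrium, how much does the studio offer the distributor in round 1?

Round 3 (the studio proposes): rejection yields 0 for the distributor; the studio offers 0 and keeps 30.
Round 2 (the distributor proposes): rejecting gives the studio an expected 0.5 × 30 = 15, so the distributor offers 15, keeping 15.
Round 1 (the studio proposes): rejecting gives the distributor an expected 0.5 × 15 = 7.5. The studio offers 7.5 and keeps 30 − 7.5 = 22.5.

7.5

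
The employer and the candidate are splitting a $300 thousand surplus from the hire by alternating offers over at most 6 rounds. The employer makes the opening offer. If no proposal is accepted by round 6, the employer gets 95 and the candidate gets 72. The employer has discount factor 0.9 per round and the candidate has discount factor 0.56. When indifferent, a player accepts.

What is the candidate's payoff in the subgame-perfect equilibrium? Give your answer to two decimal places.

Work backward from the last round.
Round 6 (the candidate proposes): the employer gets 95 if talks fail, so the candidate offers 95 and keeps 205.
Round 5 (the employer proposes): the candidate can get 205 next round, worth 0.56 × 205 = 114.8 now. The employer offers 114.8 and keeps 300 − 114.8 = 185.2.
Round 4 (the candidate proposes): the employer can get 185.2 next round, worth 0.9 × 185.2 = 166.68 now, so the candidate offers 166.68, keeping 133.32.
Round 3 (the employer proposes): the candidate can get 133.32 next round, worth 0.56 × 133.32 = 74.6592 now. The employer offers 74.6592 and keeps 300 − 74.6592 = 225.3408.
Round 2 (the candidate proposes): the employer can get 225.3408 next round, worth 0.9 × 225.3408 = 202.80672 now; the candidate offers that and keeps 97.19328.
Round 1 (the employer proposes): the candidate can get 97.19328 next round, worth 0.56 × 97.19328 = 54.4282368 now; the employer offers that and keeps 245.5717632.

54.43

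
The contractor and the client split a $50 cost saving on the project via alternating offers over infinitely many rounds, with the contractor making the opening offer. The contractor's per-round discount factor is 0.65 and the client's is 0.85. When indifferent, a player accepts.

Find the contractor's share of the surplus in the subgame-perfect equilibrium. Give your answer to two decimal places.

16.76

In a stationary SPE each proposer offers the other exactly their discounted continuation value.
If the contractor keeps x when proposing and the client keeps y when proposing, then x = 50 − 0.85y and y = 50 − 0.65x.
Solving: x = 50(1 − 0.85) / (1 − 0.65·0.85) = 7.5 / 0.4475 ≈ 16.7598.
The client gets 50 − 16.7598 ≈ 33.2402.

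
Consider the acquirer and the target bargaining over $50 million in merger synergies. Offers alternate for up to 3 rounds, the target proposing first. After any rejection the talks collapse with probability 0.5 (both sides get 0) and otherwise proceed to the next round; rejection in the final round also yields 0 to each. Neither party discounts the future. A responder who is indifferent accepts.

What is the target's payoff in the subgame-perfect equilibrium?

Round 3 (the target proposes): the acquirer will accept anything ≥ 0, so the target offers 0 and keeps 50.
Round 2 (the acquirer proposes): rejecting gives the target an expected 0.5 × 50 = 25. The acquirer offers 25 and keeps 50 − 25 = 25.
Round 1 (the target proposes): rejecting gives the acquirer an expected 0.5 × 25 = 12.5, so the target offers 12.5, keeping 37.5.

37.5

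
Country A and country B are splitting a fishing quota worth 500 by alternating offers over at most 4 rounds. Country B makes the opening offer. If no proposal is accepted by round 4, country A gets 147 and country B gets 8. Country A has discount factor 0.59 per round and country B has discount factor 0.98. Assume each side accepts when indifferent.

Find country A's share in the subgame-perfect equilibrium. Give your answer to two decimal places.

173.74

Round 4 (country A proposes): country B gets 8 if talks fail, so country A offers 8 and keeps 492.
Round 3 (country B proposes): country A can get 492 next round, worth 0.59 × 492 = 290.28 now, so country B offers 290.28, keeping 209.72.
Round 2 (country A proposes): country B can get 209.72 next round, worth 0.98 × 209.72 = 205.5256 now; country A offers that and keeps 294.4744.
Round 1 (country B proposes): country A can get 294.4744 next round, worth 0.59 × 294.4744 = 173.739896 now, so country B offers 173.739896, keeping 326.260104.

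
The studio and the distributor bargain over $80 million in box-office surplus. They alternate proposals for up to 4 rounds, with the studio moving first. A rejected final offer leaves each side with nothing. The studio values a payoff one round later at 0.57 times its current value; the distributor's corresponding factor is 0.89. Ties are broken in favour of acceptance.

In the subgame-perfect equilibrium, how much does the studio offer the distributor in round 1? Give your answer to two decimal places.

66.74

Round 4 (the distributor proposes): the studio will accept anything ≥ 0, so the distributor offers 0 and keeps 80.
Round 3 (the studio proposes): the distributor can get 80 next round, worth 0.89 × 80 = 71.2 now; the studio offers that and keeps 8.8.
Round 2 (the distributor proposes): the studio can get 8.8 next round, worth 0.57 × 8.8 = 5.016 now. The distributor offers 5.016 and keeps 80 − 5.016 = 74.984.
Round 1 (the studio proposes): the distributor can get 74.984 next round, worth 0.89 × 74.984 = 66.73576 now; the studio offers that and keeps 13.26424.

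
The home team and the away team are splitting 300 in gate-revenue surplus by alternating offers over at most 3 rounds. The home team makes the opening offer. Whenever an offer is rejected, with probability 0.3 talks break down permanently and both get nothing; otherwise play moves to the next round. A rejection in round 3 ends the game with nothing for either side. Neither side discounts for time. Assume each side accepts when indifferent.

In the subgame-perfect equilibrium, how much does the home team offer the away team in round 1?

63

Round 3 (the home team proposes): the away team will accept anything ≥ 0, so the home team offers 0 and keeps 300.
Round 2 (the away team proposes): rejecting gives the home team an expected 0.7 × 300 = 210. The away team offers 210 and keeps 300 − 210 = 90.
Round 1 (the home team proposes): rejecting gives the away team an expected 0.7 × 90 = 63. The home team offers 63 and keeps 300 − 63 = 237.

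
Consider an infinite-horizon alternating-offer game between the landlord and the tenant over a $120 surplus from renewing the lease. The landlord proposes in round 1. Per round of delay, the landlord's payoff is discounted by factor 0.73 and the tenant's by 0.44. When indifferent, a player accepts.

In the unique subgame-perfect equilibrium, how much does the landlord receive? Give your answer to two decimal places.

99.00

When the landlord proposes, the tenant accepts any offer worth at least 0.44 times what the tenant would get by proposing next round; and vice versa.
This gives x = 120 − 0.44y and y = 120 − 0.73x, where x and y are each side's share when it proposes.
Hence (1 − 0.44·0.73)x = 120(1 − 0.44), i.e. 0.6788·x = 67.2.
x ≈ 98.9982; the tenant's share is 120 − x ≈ 21.0018.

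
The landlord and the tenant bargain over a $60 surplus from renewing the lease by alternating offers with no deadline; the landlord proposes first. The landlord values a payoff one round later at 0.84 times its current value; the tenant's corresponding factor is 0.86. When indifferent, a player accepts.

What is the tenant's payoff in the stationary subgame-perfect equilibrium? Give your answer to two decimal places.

29.74

When the landlord proposes, the tenant accepts any offer worth at least 0.86 times what the tenant would get by proposing next round; and vice versa.
This gives x = 60 − 0.86y and y = 60 − 0.84x, where x and y are each side's share when it proposes.
Hence (1 − 0.86·0.84)x = 60(1 − 0.86), i.e. 0.2776·x = 8.4.
x ≈ 30.2594; the tenant's share is 60 − x ≈ 29.7406.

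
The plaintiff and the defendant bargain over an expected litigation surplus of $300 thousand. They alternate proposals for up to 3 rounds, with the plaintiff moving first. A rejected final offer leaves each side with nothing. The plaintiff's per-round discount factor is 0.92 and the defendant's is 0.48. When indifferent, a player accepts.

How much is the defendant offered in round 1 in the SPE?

11.52

Round 3 (the plaintiff proposes): rejection yields 0 for the defendant; the plaintiff offers 0 and keeps 300.
Round 2 (the defendant proposes): the plaintiff can get 300 next round, worth 0.92 × 300 = 276 now; the defendant offers that and keeps 24.
Round 1 (the plaintiff proposes): the defendant can get 24 next round, worth 0.48 × 24 = 11.52 now. The plaintiff offers 11.52 and keeps 300 − 11.52 = 288.48.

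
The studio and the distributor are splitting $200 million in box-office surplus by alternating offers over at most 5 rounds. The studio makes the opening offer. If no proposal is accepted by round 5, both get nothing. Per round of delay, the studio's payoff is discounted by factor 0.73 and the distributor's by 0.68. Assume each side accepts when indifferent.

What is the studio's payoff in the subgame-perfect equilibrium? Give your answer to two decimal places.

145.05

Round 5 (the studio proposes): rejection yields 0 for the distributor; the studio offers 0 and keeps 200.
Round 4 (the distributor proposes): the studio can get 200 next round, worth 0.73 × 200 = 146 now. The distributor offers 146 and keeps 200 − 146 = 54.
Round 3 (the studio proposes): the distributor can get 54 next round, worth 0.68 × 54 = 36.72 now, so the studio offers 36.72, keeping 163.28.
Round 2 (the distributor proposes): the studio can get 163.28 next round, worth 0.73 × 163.28 = 119.1944 now, so the distributor offers 119.1944, keeping 80.8056.
Round 1 (the studio proposes): the distributor can get 80.8056 next round, worth 0.68 × 80.8056 = 54.947808 now, so the studio offers 54.947808, keeping 145.052192.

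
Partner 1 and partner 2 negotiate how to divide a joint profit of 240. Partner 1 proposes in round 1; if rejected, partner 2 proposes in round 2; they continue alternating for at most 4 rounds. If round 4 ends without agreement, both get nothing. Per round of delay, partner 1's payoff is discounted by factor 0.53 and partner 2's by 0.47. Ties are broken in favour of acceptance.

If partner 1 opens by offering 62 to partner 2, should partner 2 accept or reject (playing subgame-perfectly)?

Reject

Work out partner 2's continuation value if the offer is rejected.
Round 4 (partner 2 proposes): partner 1 will accept anything ≥ 0, so partner 2 offers 0 and keeps 240.
Round 3 (partner 1 proposes): partner 2 can get 240 next round, worth 0.47 × 240 = 112.8 now. Partner 1 offers 112.8 and keeps 240 − 112.8 = 127.2.
Round 2 (partner 2 proposes): partner 1 can get 127.2 next round, worth 0.53 × 127.2 = 67.416 now; partner 2 offers that and keeps 172.584.
So by rejecting in round 1, partner 2 gets 172.584 next round, worth 0.47 × 172.584 = 81.11448 now.
Offer 62 < 81.11448, so partner 2 rejects.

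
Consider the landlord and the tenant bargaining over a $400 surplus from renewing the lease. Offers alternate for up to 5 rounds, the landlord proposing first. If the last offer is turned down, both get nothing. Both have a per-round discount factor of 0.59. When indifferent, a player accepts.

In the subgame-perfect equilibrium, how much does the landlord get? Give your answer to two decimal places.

269.56

Round 5 (the landlord proposes): the tenant will accept anything ≥ 0, so the landlord offers 0 and keeps 400.
Round 4 (the tenant proposes): the landlord can get 400 next round, worth 0.59 × 400 = 236 now; the tenant offers that and keeps 164.
Round 3 (the landlord proposes): the tenant can get 164 next round, worth 0.59 × 164 = 96.76 now. The landlord offers 96.76 and keeps 400 − 96.76 = 303.24.
Round 2 (the tenant proposes): the landlord can get 303.24 next round, worth 0.59 × 303.24 = 178.9116 now; the tenant offers that and keeps 221.0884.
Round 1 (the landlord proposes): the tenant can get 221.0884 next round, worth 0.59 × 221.0884 = 130.442156 now, so the landlord offers 130.442156, keeping 269.557844.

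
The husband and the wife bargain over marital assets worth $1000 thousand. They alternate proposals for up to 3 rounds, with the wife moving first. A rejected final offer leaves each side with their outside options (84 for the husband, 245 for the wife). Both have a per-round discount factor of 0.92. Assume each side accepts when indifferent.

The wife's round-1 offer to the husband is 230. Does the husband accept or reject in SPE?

Round 3 (the wife proposes): the husband gets 84 if talks fail, so the wife offers 84 and keeps 916.
Round 2 (the husband proposes): the wife can get 916 next round, worth 0.92 × 916 = 842.72 now, so the husband offers 842.72, keeping 157.28.
So by rejecting in round 1, the husband gets 157.28 next round, worth 0.92 × 157.28 = 144.6976 now.
Offer 230 ≥ 144.6976, so the husband accepts.

Accept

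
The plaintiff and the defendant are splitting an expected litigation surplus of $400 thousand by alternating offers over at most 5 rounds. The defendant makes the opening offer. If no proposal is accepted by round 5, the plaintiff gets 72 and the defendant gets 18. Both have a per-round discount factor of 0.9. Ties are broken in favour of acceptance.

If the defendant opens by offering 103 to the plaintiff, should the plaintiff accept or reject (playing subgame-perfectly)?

Round 5 (the defendant proposes): the plaintiff gets 72 if talks fail, so the defendant offers 72 and keeps 328.
Round 4 (the plaintiff proposes): the defendant can get 328 next round, worth 0.9 × 328 = 295.2 now, so the plaintiff offers 295.2, keeping 104.8.
Round 3 (the defendant proposes): the plaintiff can get 104.8 next round, worth 0.9 × 104.8 = 94.32 now. The defendant offers 94.32 and keeps 400 − 94.32 = 305.68.
Round 2 (the plaintiff proposes): the defendant can get 305.68 next round, worth 0.9 × 305.68 = 275.112 now, so the plaintiff offers 275.112, keeping 124.888.
So by rejecting in round 1, the plaintiff gets 124.888 next round, worth 0.9 × 124.888 = 112.3992 now.
Offer 103 < 112.3992, so the plaintiff rejects.

Reject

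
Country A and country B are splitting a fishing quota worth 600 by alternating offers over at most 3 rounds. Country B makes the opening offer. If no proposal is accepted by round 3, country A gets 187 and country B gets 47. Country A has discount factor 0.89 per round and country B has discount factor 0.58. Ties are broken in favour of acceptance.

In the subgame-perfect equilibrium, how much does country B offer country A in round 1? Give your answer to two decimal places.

320.81

Round 3 (country B proposes): country A gets 187 if talks fail, so country B offers 187 and keeps 413.
Round 2 (country A proposes): country B can get 413 next round, worth 0.58 × 413 = 239.54 now; country A offers that and keeps 360.46.
Round 1 (country B proposes): country A can get 360.46 next round, worth 0.89 × 360.46 = 320.8094 now; country B offers that and keeps 279.1906.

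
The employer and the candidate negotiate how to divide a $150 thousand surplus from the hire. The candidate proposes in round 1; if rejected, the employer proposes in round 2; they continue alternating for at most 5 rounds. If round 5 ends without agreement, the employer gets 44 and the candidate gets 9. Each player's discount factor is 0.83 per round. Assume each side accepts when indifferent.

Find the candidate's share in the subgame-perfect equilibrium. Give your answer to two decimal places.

Round 5 (the candidate proposes): the employer gets 44 if talks fail, so the candidate offers 44 and keeps 106.
Round 4 (the employer proposes): the candidate can get 106 next round, worth 0.83 × 106 = 87.98 now; the employer offers that and keeps 62.02.
Round 3 (the candidate proposes): the employer can get 62.02 next round, worth 0.83 × 62.02 = 51.4766 now. The candidate offers 51.4766 and keeps 150 − 51.4766 = 98.5234.
Round 2 (the employer proposes): the candidate can get 98.5234 next round, worth 0.83 × 98.5234 = 81.774422 now. The employer offers 81.774422 and keeps 150 − 81.774422 = 68.225578.
Round 1 (the candidate proposes): the employer can get 68.225578 next round, worth 0.83 × 68.225578 = 56.62722974 now, so the candidate offers 56.62722974, keeping 93.37277026.

93.37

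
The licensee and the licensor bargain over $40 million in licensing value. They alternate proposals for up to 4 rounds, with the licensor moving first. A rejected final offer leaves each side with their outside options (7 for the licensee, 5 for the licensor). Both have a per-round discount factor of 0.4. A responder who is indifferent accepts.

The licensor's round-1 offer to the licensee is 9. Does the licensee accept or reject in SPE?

Reject

Work out the licensee's continuation value if the offer is rejected.
Round 4 (the licensee proposes): the licensor gets 5 if talks fail, so the licensee offers 5 and keeps 35.
Round 3 (the licensor proposes): the licensee can get 35 next round, worth 0.4 × 35 = 14 now, so the licensor offers 14, keeping 26.
Round 2 (the licensee proposes): the licensor can get 26 next round, worth 0.4 × 26 = 10.4 now; the licensee offers that and keeps 29.6.
So by rejecting in round 1, the licensee gets 29.6 next round, worth 0.4 × 29.6 = 11.84 now.
Offer 9 < 11.84, so the licensee rejects.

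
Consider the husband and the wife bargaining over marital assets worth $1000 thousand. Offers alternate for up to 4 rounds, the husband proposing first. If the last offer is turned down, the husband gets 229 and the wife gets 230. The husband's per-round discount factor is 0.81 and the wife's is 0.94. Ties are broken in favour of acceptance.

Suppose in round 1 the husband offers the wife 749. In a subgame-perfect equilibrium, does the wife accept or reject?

Accept

Round 4 (the wife proposes): the husband gets 229 if talks fail, so the wife offers 229 and keeps 771.
Round 3 (the husband proposes): the wife can get 771 next round, worth 0.94 × 771 = 724.74 now; the husband offers that and keeps 275.26.
Round 2 (the wife proposes): the husband can get 275.26 next round, worth 0.81 × 275.26 = 222.9606 now, so the wife offers 222.9606, keeping 777.0394.
So by rejecting in round 1, the wife gets 777.0394 next round, worth 0.94 × 777.0394 = 730.417036 now.
Offer 749 ≥ 730.417036, so the wife accepts.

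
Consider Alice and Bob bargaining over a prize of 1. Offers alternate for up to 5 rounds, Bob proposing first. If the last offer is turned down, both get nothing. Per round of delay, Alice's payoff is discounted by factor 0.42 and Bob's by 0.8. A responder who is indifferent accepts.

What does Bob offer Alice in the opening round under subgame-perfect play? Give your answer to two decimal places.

Solve by backward induction from round 5.
Round 5 (Bob proposes): rejection yields 0 for Alice; Bob offers 0 and keeps 1.
Round 4 (Alice proposes): Bob can get 1 next round, worth 0.8 × 1 = 0.8 now. Alice offers 0.8 and keeps 1 − 0.8 = 0.2.
Round 3 (Bob proposes): Alice can get 0.2 next round, worth 0.42 × 0.2 = 0.084 now, so Bob offers 0.084, keeping 0.916.
Round 2 (Alice proposes): Bob can get 0.916 next round, worth 0.8 × 0.916 = 0.7328 now, so Alice offers 0.7328, keeping 0.2672.
Round 1 (Bob proposes): Alice can get 0.2672 next round, worth 0.42 × 0.2672 = 0.112224 now, so Bob offers 0.112224, keeping 0.887776.

0.11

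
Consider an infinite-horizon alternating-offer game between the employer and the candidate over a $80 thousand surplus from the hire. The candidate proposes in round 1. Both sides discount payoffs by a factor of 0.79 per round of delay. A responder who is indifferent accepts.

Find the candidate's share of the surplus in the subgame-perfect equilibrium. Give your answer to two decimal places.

44.69

When the candidate proposes, the employer accepts any offer worth at least 0.79 times what the employer would get by proposing next round; and vice versa.
This gives x = 80 − 0.79y and y = 80 − 0.79x, where x and y are each side's share when it proposes.
Hence (1 − 0.79·0.79)x = 80(1 − 0.79), i.e. 0.3759·x = 16.8.
x ≈ 44.6927; the employer's share is 80 − x ≈ 35.3073.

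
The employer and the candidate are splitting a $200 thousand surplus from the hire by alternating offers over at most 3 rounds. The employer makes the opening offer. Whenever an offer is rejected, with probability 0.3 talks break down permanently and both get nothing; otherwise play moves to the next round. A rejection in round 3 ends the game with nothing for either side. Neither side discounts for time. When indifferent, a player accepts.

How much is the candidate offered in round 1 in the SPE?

Round 3 (the employer proposes): the candidate will accept anything ≥ 0, so the employer offers 0 and keeps 200.
Round 2 (the candidate proposes): rejecting gives the employer an expected 0.7 × 200 = 140. The candidate offers 140 and keeps 200 − 140 = 60.
Round 1 (the employer proposes): rejecting gives the candidate an expected 0.7 × 60 = 42, so the employer offers 42, keeping 158.

42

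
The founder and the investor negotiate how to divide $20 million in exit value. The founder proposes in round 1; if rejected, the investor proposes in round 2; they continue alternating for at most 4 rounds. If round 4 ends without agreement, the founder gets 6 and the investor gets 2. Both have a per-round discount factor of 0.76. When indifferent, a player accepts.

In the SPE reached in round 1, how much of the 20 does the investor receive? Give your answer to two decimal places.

By backward induction:
Round 4 (the investor proposes): the founder gets 6 if talks fail, so the investor offers 6 and keeps 14.
Round 3 (the founder proposes): the investor can get 14 next round, worth 0.76 × 14 = 10.64 now. The founder offers 10.64 and keeps 20 − 10.64 = 9.36.
Round 2 (the investor proposes): the founder can get 9.36 next round, worth 0.76 × 9.36 = 7.1136 now. The investor offers 7.1136 and keeps 20 − 7.1136 = 12.8864.
Round 1 (the founder proposes): the investor can get 12.8864 next round, worth 0.76 × 12.8864 = 9.793664 now; the founder offers that and keeps 10.206336.

9.79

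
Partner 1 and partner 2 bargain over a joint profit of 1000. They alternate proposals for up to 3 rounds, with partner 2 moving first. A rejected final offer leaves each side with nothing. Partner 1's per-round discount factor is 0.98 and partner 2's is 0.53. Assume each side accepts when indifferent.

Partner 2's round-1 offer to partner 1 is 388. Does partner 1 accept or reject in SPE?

Reject

Work out partner 1's continuation value if the offer is rejected.
Round 3 (partner 2 proposes): rejection yields 0 for partner 1; partner 2 offers 0 and keeps 1000.
Round 2 (partner 1 proposes): partner 2 can get 1000 next round, worth 0.53 × 1000 = 530 now, so partner 1 offers 530, keeping 470.
So by rejecting in round 1, partner 1 gets 470 next round, worth 0.98 × 470 = 460.6 now.
Offer 388 < 460.6, so partner 1 rejects.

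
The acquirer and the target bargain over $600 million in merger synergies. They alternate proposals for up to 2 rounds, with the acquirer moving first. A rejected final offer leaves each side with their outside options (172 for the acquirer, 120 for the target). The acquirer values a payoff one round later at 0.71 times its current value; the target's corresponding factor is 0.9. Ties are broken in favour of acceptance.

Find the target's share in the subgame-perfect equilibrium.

385.2

Round 2 (the target proposes): the acquirer gets 172 if talks fail, so the target offers 172 and keeps 428.
Round 1 (the acquirer proposes): the target can get 428 next round, worth 0.9 × 428 = 385.2 now, so the acquirer offers 385.2, keeping 214.8.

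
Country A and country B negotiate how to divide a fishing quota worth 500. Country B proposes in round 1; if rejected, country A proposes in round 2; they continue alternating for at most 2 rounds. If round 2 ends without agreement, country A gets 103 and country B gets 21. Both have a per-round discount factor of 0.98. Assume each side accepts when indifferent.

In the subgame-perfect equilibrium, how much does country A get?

469.42

Round 2 (country A proposes): country B gets 21 if talks fail, so country A offers 21 and keeps 479.
Round 1 (country B proposes): country A can get 479 next round, worth 0.98 × 479 = 469.42 now, so country B offers 469.42, keeping 30.58.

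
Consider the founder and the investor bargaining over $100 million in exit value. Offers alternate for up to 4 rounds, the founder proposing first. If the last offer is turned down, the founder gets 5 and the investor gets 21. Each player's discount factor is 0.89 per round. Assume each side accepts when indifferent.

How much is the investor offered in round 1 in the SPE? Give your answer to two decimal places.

Round 4 (the investor proposes): the founder gets 5 if talks fail, so the investor offers 5 and keeps 95.
Round 3 (the founder proposes): the investor can get 95 next round, worth 0.89 × 95 = 84.55 now; the founder offers that and keeps 15.45.
Round 2 (the investor proposes): the founder can get 15.45 next round, worth 0.89 × 15.45 = 13.7505 now. The investor offers 13.7505 and keeps 100 − 13.7505 = 86.2495.
Round 1 (the founder proposes): the investor can get 86.2495 next round, worth 0.89 × 86.2495 = 76.762055 now; the founder offers that and keeps 23.237945.

76.76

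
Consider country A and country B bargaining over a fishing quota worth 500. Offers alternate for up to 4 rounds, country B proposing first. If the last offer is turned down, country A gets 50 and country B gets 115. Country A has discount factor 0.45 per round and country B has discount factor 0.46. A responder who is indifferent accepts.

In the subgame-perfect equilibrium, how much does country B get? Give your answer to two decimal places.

342.64

Round 4 (country A proposes): country B gets 115 if talks fail, so country A offers 115 and keeps 385.
Round 3 (country B proposes): country A can get 385 next round, worth 0.45 × 385 = 173.25 now. Country B offers 173.25 and keeps 500 − 173.25 = 326.75.
Round 2 (country A proposes): country B can get 326.75 next round, worth 0.46 × 326.75 = 150.305 now, so country A offers 150.305, keeping 349.695.
Round 1 (country B proposes): country A can get 349.695 next round, worth 0.45 × 349.695 = 157.36275 now, so country B offers 157.36275, keeping 342.63725.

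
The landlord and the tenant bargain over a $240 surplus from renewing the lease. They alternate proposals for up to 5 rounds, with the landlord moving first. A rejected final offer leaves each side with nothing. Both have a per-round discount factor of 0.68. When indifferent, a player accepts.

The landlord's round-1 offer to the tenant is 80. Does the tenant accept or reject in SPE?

Work out the tenant's continuation value if the offer is rejected.
Round 5 (the landlord proposes): rejection yields 0 for the tenant; the landlord offers 0 and keeps 240.
Round 4 (the tenant proposes): the landlord can get 240 next round, worth 0.68 × 240 = 163.2 now; the tenant offers that and keeps 76.8.
Round 3 (the landlord proposes): the tenant can get 76.8 next round, worth 0.68 × 76.8 = 52.224 now, so the landlord offers 52.224, keeping 187.776.
Round 2 (the tenant proposes): the landlord can get 187.776 next round, worth 0.68 × 187.776 = 127.68768 now, so the tenant offers 127.68768, keeping 112.31232.
So by rejecting in round 1, the tenant gets 112.31232 next round, worth 0.68 × 112.31232 = 76.3723776 now.
Offer 80 ≥ 76.3723776, so the tenant accepts.

Accept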